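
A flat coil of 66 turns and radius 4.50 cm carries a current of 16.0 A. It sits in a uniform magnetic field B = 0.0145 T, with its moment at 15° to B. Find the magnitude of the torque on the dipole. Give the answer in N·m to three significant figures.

τ ≈ 0.0252 N·m

m = NIA = NIπa² = 66·(16.0)·π·(0.0450)² = 6.718 A·m².
Torque on a magnetic dipole: τ = mB sinθ.
τ = (6.718)(0.0145)·sin15° = 0.02521 N·m.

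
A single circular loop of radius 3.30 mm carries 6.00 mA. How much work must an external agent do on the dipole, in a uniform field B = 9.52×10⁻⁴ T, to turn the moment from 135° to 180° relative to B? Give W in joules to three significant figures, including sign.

Magnetic moment m = IA = Iπa² = (0.00600)·π·(0.00330)² = 2.053×10⁻⁷ A·m².
W_ext = ΔU = −mB cosθ₂ + mB cosθ₁ = mB(cosθ₁ − cosθ₂).
W = (2.053×10⁻⁷)(9.52×10⁻⁴)·(cos135° − cos180°) = (1.954×10⁻¹⁰)·(+0.2929) = 5.724×10⁻¹¹ J.

W ≈ 5.72×10⁻¹¹ J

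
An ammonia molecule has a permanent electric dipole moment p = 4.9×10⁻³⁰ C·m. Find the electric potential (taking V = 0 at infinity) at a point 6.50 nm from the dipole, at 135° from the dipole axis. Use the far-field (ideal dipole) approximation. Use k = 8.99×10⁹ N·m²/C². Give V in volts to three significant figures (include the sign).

The dipole potential is V = kp cosθ / r².
V = (8.99×10⁹)(4.90×10⁻³⁰)·cos135° / (6.50×10⁻⁹)² = -7.372×10⁻⁴ V.

V ≈ -7.37×10⁻⁴ V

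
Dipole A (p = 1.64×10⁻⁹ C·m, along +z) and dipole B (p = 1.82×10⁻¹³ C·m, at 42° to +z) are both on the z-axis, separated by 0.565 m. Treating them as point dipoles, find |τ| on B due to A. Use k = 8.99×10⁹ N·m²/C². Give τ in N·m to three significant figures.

The second dipole sits on the axis of the first, so the field there is axial: E₁ = 2kp₁/r³ along +z.
E₁ = 2(8.99×10⁹)(1.64×10⁻⁹)/(0.565)³ = 163.5 N/C.
Torque on the second dipole: τ = p₂ E₁ sinθ.
τ = (1.82×10⁻¹³)(163.5)·sin42° = 1.991×10⁻¹¹ N·m.

τ ≈ 1.99×10⁻¹¹ N·m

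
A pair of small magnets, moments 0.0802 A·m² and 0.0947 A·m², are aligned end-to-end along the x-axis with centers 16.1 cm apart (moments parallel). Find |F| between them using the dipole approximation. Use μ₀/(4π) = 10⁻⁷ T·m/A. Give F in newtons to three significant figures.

F ≈ 6.78×10⁻⁶ N

On-axis B of dipole 1: B = (μ₀/4π)·2m₁/r³. Force on dipole 2: F = m₂·dB/dr.
dB/dr = −(μ₀/4π)·6m₁/r⁴, so |F| = (μ₀/4π)·6m₁m₂/r⁴.
F = 6(10⁻⁷)(0.0802)(0.0947)/(0.161)⁴ = 6.782×10⁻⁶ N.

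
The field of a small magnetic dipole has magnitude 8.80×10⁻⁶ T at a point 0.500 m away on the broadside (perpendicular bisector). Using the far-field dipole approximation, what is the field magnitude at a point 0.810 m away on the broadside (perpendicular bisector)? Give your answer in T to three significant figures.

Dipole fields scale as 1/r³ in the far field; the geometry is the same at both points.
B₂ = B₁ · (r₁/r₂)³ = 8.80×10⁻⁶ · (0.500/0.810)³.
(r₁/r₂)³ = (0.6173)³ = 0.2352.
B₂ ≈ 2.070×10⁻⁶ T.

B ≈ 2.07×10⁻⁶ T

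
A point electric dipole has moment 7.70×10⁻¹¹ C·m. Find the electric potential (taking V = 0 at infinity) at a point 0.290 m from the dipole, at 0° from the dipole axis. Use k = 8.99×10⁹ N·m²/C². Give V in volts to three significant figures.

V ≈ 8.23 V

The dipole potential is V = kp cosθ / r².
V = (8.99×10⁹)(7.70×10⁻¹¹)·cos0° / (0.290)² = 8.231 V.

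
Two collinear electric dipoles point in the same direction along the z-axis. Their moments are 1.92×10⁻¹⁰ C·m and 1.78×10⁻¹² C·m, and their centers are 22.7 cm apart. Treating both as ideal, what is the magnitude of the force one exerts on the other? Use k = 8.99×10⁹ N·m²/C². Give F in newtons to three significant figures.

F ≈ 6.94×10⁻⁹ N

On-axis field of dipole 1 at distance r: E = 2kp₁/r³. Force on dipole 2 is F = p₂·dE/dr (gradient along axis).
dE/dr = −6kp₁/r⁴, so |F| = 6kp₁p₂/r⁴ (attractive for aligned moments).
F = 6(8.99×10⁹)(1.92×10⁻¹⁰)(1.78×10⁻¹²)/(0.227)⁴ = 6.943×10⁻⁹ N.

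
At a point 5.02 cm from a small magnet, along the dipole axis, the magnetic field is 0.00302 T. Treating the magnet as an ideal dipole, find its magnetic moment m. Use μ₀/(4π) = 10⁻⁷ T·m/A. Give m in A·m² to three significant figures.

On axis B = (μ₀/4π)·2m/r³, so m = Br³·4π/(μ₀·2).
m = (0.00302)·(0.0502)³ / (2·10⁻⁷) = 1.910 A·m².

m ≈ 1.91 A·m²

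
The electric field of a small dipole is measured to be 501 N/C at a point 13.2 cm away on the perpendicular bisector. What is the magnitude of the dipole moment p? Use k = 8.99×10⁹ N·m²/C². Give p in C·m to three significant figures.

p ≈ 1.28×10⁻¹⁰ C·m

In the equatorial plane E = kp/r³, so p = Er³/(k).
p = (501)·(0.132)³ / (8.99×10⁹) = 1.282×10⁻¹⁰ C·m.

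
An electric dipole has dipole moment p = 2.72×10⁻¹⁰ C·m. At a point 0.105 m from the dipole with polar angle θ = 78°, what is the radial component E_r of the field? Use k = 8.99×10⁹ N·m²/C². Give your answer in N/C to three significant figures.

E_r ≈ 878 N/C

For a dipole, E_r = (2kp cosθ)/r³.
kp/r³ = (8.99×10⁹)(2.72×10⁻¹⁰)/(0.105)³ = 2112 N/C.
E_r = 2·2112·cos78° = 878.4 N/C.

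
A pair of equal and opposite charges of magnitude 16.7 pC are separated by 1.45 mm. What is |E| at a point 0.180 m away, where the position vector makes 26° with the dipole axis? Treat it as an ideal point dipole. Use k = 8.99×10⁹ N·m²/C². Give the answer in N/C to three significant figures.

Dipole moment p = qd = (1.67×10⁻¹¹ C)(0.00145 m) = 2.422×10⁻¹⁴ C·m.
At angle θ the dipole field magnitude is E = (kp/r³)·√(1 + 3cos²θ).
kp/r³ = (8.99×10⁹)(2.422×10⁻¹⁴) / (0.180)³ = 0.03734 N/C.
√(1 + 3cos²26°) = √(1 + 3·0.8078) = √3.4235 ≈ 1.8503.
E ≈ 0.03734 × 1.850 = 0.06908 N/C.

E ≈ 0.0691 N/C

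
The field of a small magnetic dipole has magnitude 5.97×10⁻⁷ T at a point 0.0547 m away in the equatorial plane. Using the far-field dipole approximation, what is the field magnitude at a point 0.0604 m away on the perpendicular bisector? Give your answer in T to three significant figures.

B ≈ 4.43×10⁻⁷ T

Dipole fields scale as 1/r³ in the far field; the geometry is the same at both points.
B₂ = B₁ · (r₁/r₂)³ = 5.97×10⁻⁷ · (0.0547/0.0604)³.
(r₁/r₂)³ = (0.9056)³ = 0.7428.
B₂ ≈ 4.434×10⁻⁷ T.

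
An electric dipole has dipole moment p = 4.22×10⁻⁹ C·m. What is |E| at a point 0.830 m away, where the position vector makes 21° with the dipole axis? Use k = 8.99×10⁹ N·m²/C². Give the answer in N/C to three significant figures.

E ≈ 126 N/C

At angle θ the dipole field magnitude is E = (kp/r³)·√(1 + 3cos²θ).
kp/r³ = (8.99×10⁹)(4.22×10⁻⁹) / (0.830)³ = 66.35 N/C.
√(1 + 3cos²21°) = √(1 + 3·0.8716) = √3.6147 ≈ 1.9012.
E ≈ 66.35 × 1.901 = 126.1 N/C.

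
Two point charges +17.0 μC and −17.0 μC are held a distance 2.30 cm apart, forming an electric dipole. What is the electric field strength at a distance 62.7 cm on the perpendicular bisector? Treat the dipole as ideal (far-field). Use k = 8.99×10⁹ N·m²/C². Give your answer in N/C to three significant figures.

E ≈ 1.43×10⁴ N/C

Dipole moment p = qd = (1.70×10⁻⁵ C)(0.0230 m) = 3.91×10⁻⁷ C·m.
On the perpendicular bisector E = kp/r³ (half the axial value at the same distance).
E = (8.99×10⁹)(3.91×10⁻⁷) / (0.627)³ = 1.426×10⁴ N/C.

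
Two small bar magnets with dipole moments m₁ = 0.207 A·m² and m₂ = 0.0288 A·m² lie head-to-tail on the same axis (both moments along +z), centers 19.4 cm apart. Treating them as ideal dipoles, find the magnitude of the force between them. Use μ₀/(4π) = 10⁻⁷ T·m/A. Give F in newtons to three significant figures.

F ≈ 2.53×10⁻⁶ N

On-axis B of dipole 1: B = (μ₀/4π)·2m₁/r³. Force on dipole 2: F = m₂·dB/dr.
dB/dr = −(μ₀/4π)·6m₁/r⁴, so |F| = (μ₀/4π)·6m₁m₂/r⁴.
F = 6(10⁻⁷)(0.207)(0.0288)/(0.194)⁴ = 2.525×10⁻⁶ N.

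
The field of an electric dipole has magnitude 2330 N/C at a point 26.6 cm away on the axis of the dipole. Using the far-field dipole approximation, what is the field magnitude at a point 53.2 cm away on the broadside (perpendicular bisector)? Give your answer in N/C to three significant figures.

E ≈ 146 N/C

Dipole fields scale as 1/r³ in the far field.
The axial field is twice the equatorial field at the same r, so the geometry factor is 1/2.
E₂ = E₁ · (1/2) · (r₁/r₂)³ = 2330 · 0.5 · (26.6/53.2)³.
(r₁/r₂)³ = (0.5)³ = 0.125.
E₂ ≈ 145.6 N/C.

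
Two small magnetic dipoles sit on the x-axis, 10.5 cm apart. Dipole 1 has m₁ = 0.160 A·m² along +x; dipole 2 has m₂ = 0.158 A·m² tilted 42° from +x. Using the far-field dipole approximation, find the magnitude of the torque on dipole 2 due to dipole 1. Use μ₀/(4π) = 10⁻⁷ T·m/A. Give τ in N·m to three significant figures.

Dipole B is on the axis of dipole A, so B₁ there is axial: B₁ = (μ₀/4π)·2m₁/r³ along +x.
B₁ = 2(10⁻⁷)(0.160)/(0.105)³ = 2.764×10⁻⁵ T.
τ = m₂ B₁ sinθ.
τ = (0.158)(2.764×10⁻⁵)·sin42° = 2.922×10⁻⁶ N·m.

τ ≈ 2.92×10⁻⁶ N·m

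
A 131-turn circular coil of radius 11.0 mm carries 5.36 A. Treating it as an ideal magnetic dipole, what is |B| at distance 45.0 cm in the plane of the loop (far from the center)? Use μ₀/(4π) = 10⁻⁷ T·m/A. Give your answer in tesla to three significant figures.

B ≈ 2.93×10⁻⁷ T

m = NIA = NIπa² = 131·(5.36)·π·(0.0110)² = 0.2669 A·m².
In the equatorial plane B = (μ₀/4π)·m/r³ (half the axial value).
B = (10⁻⁷)·(0.2669) / (0.450)³ = 2.929×10⁻⁷ T.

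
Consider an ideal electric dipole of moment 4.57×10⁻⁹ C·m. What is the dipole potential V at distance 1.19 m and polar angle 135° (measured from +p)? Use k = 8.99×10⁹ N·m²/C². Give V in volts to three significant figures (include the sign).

The dipole potential is V = kp cosθ / r².
V = (8.99×10⁹)(4.57×10⁻⁹)·cos135° / (1.19)² = -20.51 V.

V ≈ -20.5 V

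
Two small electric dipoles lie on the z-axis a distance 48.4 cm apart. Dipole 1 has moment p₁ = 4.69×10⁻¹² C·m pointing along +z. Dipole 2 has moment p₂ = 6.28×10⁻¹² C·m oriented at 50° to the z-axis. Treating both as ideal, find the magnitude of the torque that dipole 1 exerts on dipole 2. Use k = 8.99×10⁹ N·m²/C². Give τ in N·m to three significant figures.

τ ≈ 3.58×10⁻¹² N·m

The second dipole sits on the axis of the first, so the field there is axial: E₁ = 2kp₁/r³ along +z.
E₁ = 2(8.99×10⁹)(4.69×10⁻¹²)/(0.484)³ = 0.7437 N/C.
Torque on the second dipole: τ = p₂ E₁ sinθ.
τ = (6.28×10⁻¹²)(0.7437)·sin50° = 3.578×10⁻¹² N·m.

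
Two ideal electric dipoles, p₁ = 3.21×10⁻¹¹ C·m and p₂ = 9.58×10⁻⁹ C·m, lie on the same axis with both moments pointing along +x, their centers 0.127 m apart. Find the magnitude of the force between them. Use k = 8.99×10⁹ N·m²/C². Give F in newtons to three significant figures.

On-axis field of dipole 1 at distance r: E = 2kp₁/r³. Force on dipole 2 is F = p₂·dE/dr (gradient along axis).
dE/dr = −6kp₁/r⁴, so |F| = 6kp₁p₂/r⁴ (attractive for aligned moments).
F = 6(8.99×10⁹)(3.21×10⁻¹¹)(9.58×10⁻⁹)/(0.127)⁴ = 6.376×10⁻⁵ N.

F ≈ 6.38×10⁻⁵ N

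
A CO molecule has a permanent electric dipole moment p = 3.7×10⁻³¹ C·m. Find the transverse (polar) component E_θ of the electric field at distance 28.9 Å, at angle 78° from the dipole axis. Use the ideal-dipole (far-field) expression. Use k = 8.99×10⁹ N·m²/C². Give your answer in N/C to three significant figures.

For a dipole, E_θ = (kp sinθ)/r³.
kp/r³ = (8.99×10⁹)(3.70×10⁻³¹)/(2.89×10⁻⁹)³ = 1.378×10⁵ N/C.
E_θ = 1.378×10⁵·sin78° = 1.348×10⁵ N/C.

E_θ ≈ 1.35×10⁵ N/C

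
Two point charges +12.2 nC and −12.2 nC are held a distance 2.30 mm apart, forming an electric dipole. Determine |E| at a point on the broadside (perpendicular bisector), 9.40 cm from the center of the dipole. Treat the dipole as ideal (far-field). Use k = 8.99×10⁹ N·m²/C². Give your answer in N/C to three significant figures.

Dipole moment p = qd = (1.22×10⁻⁸ C)(0.00230 m) = 2.806×10⁻¹¹ C·m.
On the perpendicular bisector E = kp/r³ (half the axial value at the same distance).
E = (8.99×10⁹)(2.806×10⁻¹¹) / (0.0940)³ = 303.7 N/C.

E ≈ 304 N/C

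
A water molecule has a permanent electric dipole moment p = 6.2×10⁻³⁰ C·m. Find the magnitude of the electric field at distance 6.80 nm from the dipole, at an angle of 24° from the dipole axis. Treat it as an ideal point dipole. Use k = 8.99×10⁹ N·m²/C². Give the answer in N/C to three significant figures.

At angle θ the dipole field magnitude is E = (kp/r³)·√(1 + 3cos²θ).
kp/r³ = (8.99×10⁹)(6.20×10⁻³⁰) / (6.80×10⁻⁹)³ = 1.773×10⁵ N/C.
√(1 + 3cos²24°) = √(1 + 3·0.8346) = √3.5037 ≈ 1.8718.
E ≈ 1.773×10⁵ × 1.872 = 3.318×10⁵ N/C.

E ≈ 3.32×10⁵ N/C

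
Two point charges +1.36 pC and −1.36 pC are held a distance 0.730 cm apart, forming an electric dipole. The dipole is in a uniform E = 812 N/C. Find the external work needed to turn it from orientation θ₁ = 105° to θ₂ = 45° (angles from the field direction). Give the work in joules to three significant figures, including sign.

W ≈ -7.79×10⁻¹² J

Dipole moment p = qd = (1.36×10⁻¹² C)(0.00730 m) = 9.928×10⁻¹⁵ C·m.
W_ext = ΔU = U(θ₂) − U(θ₁) = −pE cosθ₂ − (−pE cosθ₁) = pE(cosθ₁ − cosθ₂).
W = (9.928×10⁻¹⁵)(812)·(cos105° − cos45°) = (8.062×10⁻¹²)·(-0.9659) = -7.787×10⁻¹² J.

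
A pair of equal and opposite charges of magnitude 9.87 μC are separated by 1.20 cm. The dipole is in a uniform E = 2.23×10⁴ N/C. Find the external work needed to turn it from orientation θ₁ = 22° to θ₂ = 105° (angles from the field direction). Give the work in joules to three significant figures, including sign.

Dipole moment p = qd = (9.87×10⁻⁶ C)(0.0120 m) = 1.184×10⁻⁷ C·m.
W_ext = ΔU = U(θ₂) − U(θ₁) = −pE cosθ₂ − (−pE cosθ₁) = pE(cosθ₁ − cosθ₂).
W = (1.184×10⁻⁷)(2.23×10⁴)·(cos22° − cos105°) = (0.002640)·(+1.1860) = 0.003131 J.

W ≈ 0.00313 J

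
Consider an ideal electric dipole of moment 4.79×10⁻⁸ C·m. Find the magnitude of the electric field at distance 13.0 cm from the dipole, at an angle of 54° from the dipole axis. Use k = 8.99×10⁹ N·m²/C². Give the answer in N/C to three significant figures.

E ≈ 2.80×10⁵ N/C

At angle θ the dipole field magnitude is E = (kp/r³)·√(1 + 3cos²θ).
kp/r³ = (8.99×10⁹)(4.79×10⁻⁸) / (0.130)³ = 1.960×10⁵ N/C.
√(1 + 3cos²54°) = √(1 + 3·0.3455) = √2.0365 ≈ 1.4271.
E ≈ 1.960×10⁵ × 1.427 = 2.797×10⁵ N/C.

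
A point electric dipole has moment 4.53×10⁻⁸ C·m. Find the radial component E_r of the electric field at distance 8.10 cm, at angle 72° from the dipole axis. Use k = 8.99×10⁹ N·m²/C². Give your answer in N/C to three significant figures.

For a dipole, E_r = (2kp cosθ)/r³.
kp/r³ = (8.99×10⁹)(4.53×10⁻⁸)/(0.0810)³ = 7.663×10⁵ N/C.
E_r = 2·7.663×10⁵·cos72° = 4.736×10⁵ N/C.

E_r ≈ 4.74×10⁵ N/C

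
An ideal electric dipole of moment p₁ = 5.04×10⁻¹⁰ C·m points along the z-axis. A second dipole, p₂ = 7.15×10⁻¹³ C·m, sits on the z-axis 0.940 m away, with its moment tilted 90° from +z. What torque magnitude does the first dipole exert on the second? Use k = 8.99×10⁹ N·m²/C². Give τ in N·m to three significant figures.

The second dipole sits on the axis of the first, so the field there is axial: E₁ = 2kp₁/r³ along +z.
E₁ = 2(8.99×10⁹)(5.04×10⁻¹⁰)/(0.940)³ = 10.91 N/C.
Torque on the second dipole: τ = p₂ E₁ sinθ.
τ = (7.15×10⁻¹³)(10.91)·sin90° = 7.801×10⁻¹² N·m.

τ ≈ 7.80×10⁻¹² N·m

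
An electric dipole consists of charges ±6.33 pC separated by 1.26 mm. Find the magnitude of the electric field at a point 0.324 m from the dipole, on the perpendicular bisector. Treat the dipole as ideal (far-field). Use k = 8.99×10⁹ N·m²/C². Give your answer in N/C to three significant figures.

E ≈ 0.00211 N/C

Dipole moment p = qd = (6.33×10⁻¹² C)(0.00126 m) = 7.976×10⁻¹⁵ C·m.
In the equatorial plane E = kp/r³.
E = (8.99×10⁹)(7.976×10⁻¹⁵) / (0.324)³ = 0.002108 N/C.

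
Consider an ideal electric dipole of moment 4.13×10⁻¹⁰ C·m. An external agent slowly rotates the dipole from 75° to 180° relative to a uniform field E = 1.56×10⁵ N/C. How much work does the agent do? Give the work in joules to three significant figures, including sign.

W ≈ 8.11×10⁻⁵ J

W_ext = ΔU = U(θ₂) − U(θ₁) = −pE cosθ₂ − (−pE cosθ₁) = pE(cosθ₁ − cosθ₂).
W = (4.13×10⁻¹⁰)(1.56×10⁵)·(cos75° − cos180°) = (6.443×10⁻⁵)·(+1.2588) = 8.110×10⁻⁵ J.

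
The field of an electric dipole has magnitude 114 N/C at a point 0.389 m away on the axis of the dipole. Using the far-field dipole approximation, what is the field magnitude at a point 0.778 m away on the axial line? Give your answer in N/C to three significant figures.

Dipole fields scale as 1/r³ in the far field; the geometry is the same at both points.
E₂ = E₁ · (r₁/r₂)³ = 114 · (0.389/0.778)³.
(r₁/r₂)³ = (0.5)³ = 0.125.
E₂ ≈ 14.25 N/C.

E ≈ 14.2 N/C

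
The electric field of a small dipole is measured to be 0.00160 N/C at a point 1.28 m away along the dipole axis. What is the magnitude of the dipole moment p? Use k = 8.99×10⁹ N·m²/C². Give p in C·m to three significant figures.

On axis E = 2kp/r³, so p = Er³/(2k).
p = (0.00160)·(1.28)³ / (2·8.99×10⁹) = 1.866×10⁻¹³ C·m.

p ≈ 1.87×10⁻¹³ C·m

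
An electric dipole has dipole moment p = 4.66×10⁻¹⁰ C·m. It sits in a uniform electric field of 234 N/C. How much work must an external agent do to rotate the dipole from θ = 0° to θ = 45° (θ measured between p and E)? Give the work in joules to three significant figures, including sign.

W ≈ 3.19×10⁻⁸ J

W_ext = ΔU = U(θ₂) − U(θ₁) = −pE cosθ₂ − (−pE cosθ₁) = pE(cosθ₁ − cosθ₂).
W = (4.66×10⁻¹⁰)(234)·(cos0° − cos45°) = (1.090×10⁻⁷)·(+0.2929) = 3.194×10⁻⁸ J.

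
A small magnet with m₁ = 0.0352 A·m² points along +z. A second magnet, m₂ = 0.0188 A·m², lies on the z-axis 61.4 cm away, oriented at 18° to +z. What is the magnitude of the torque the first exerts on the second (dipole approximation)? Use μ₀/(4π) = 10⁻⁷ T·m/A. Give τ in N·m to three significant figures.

τ ≈ 1.77×10⁻¹⁰ N·m

Dipole B is on the axis of dipole A, so B₁ there is axial: B₁ = (μ₀/4π)·2m₁/r³ along +z.
B₁ = 2(10⁻⁷)(0.0352)/(0.614)³ = 3.041×10⁻⁸ T.
τ = m₂ B₁ sinθ.
τ = (0.0188)(3.041×10⁻⁸)·sin18° = 1.767×10⁻¹⁰ N·m.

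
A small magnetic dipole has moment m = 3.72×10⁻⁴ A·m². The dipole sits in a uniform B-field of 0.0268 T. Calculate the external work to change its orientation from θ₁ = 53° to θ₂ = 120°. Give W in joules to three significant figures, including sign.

W_ext = ΔU = −mB cosθ₂ + mB cosθ₁ = mB(cosθ₁ − cosθ₂).
W = (3.72×10⁻⁴)(0.0268)·(cos53° − cos120°) = (9.970×10⁻⁶)·(+1.1018) = 1.098×10⁻⁵ J.

W ≈ 1.10×10⁻⁵ J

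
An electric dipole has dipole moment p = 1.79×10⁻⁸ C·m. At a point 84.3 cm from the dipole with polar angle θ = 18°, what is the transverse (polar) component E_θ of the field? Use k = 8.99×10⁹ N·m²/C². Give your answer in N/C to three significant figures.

E_θ ≈ 83.0 N/C

For a dipole, E_θ = (kp sinθ)/r³.
kp/r³ = (8.99×10⁹)(1.79×10⁻⁸)/(0.843)³ = 268.6 N/C.
E_θ = 268.6·sin18° = 83.01 N/C.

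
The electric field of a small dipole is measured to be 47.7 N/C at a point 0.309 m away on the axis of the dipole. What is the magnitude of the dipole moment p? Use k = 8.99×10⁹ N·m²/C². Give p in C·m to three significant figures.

On axis E = 2kp/r³, so p = Er³/(2k).
p = (47.7)·(0.309)³ / (2·8.99×10⁹) = 7.827×10⁻¹¹ C·m.

p ≈ 7.83×10⁻¹¹ C·m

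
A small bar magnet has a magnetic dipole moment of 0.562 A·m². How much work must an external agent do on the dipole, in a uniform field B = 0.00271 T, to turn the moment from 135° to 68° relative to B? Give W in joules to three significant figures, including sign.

W ≈ -0.00165 J

W_ext = ΔU = −mB cosθ₂ + mB cosθ₁ = mB(cosθ₁ − cosθ₂).
W = (0.562)(0.00271)·(cos135° − cos68°) = (0.001523)·(-1.0817) = -0.001647 J.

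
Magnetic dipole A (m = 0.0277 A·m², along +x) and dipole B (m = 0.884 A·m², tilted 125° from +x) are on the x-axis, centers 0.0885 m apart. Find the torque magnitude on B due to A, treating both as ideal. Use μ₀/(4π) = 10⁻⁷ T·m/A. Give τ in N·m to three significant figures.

τ ≈ 5.79×10⁻⁶ N·m

Dipole B is on the axis of dipole A, so B₁ there is axial: B₁ = (μ₀/4π)·2m₁/r³ along +x.
B₁ = 2(10⁻⁷)(0.0277)/(0.0885)³ = 7.992×10⁻⁶ T.
τ = m₂ B₁ sinθ.
τ = (0.884)(7.992×10⁻⁶)·sin125° = 5.788×10⁻⁶ N·m.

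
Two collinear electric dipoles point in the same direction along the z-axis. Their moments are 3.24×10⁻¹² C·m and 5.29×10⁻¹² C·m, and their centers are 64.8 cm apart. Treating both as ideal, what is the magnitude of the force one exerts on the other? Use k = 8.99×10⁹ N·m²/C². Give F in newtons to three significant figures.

On-axis field of dipole 1 at distance r: E = 2kp₁/r³. Force on dipole 2 is F = p₂·dE/dr (gradient along axis).
dE/dr = −6kp₁/r⁴, so |F| = 6kp₁p₂/r⁴ (attractive for aligned moments).
F = 6(8.99×10⁹)(3.24×10⁻¹²)(5.29×10⁻¹²)/(0.648)⁴ = 5.243×10⁻¹² N.

F ≈ 5.24×10⁻¹² N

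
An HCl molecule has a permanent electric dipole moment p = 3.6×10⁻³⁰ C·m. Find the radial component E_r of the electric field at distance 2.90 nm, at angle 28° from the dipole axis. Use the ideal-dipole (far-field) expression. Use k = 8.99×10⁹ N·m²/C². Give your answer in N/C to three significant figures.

For a dipole, E_r = (2kp cosθ)/r³.
kp/r³ = (8.99×10⁹)(3.60×10⁻³⁰)/(2.90×10⁻⁹)³ = 1.327×10⁶ N/C.
E_r = 2·1.327×10⁶·cos28° = 2.343×10⁶ N/C.

E_r ≈ 2.34×10⁶ N/C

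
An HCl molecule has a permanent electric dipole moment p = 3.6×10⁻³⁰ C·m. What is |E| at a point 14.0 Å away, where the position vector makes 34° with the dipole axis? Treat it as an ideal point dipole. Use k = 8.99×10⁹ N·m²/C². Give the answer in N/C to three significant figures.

At angle θ the dipole field magnitude is E = (kp/r³)·√(1 + 3cos²θ).
kp/r³ = (8.99×10⁹)(3.60×10⁻³⁰) / (1.40×10⁻⁹)³ = 1.179×10⁷ N/C.
√(1 + 3cos²34°) = √(1 + 3·0.6873) = √3.0619 ≈ 1.7498.
E ≈ 1.179×10⁷ × 1.750 = 2.064×10⁷ N/C.

E ≈ 2.06×10⁷ N/C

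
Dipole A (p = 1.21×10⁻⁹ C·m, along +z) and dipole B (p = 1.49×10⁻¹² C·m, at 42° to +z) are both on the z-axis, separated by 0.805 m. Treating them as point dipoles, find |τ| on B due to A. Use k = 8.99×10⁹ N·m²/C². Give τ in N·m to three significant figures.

τ ≈ 4.16×10⁻¹¹ N·m

The second dipole sits on the axis of the first, so the field there is axial: E₁ = 2kp₁/r³ along +z.
E₁ = 2(8.99×10⁹)(1.21×10⁻⁹)/(0.805)³ = 41.70 N/C.
Torque on the second dipole: τ = p₂ E₁ sinθ.
τ = (1.49×10⁻¹²)(41.70)·sin42° = 4.158×10⁻¹¹ N·m.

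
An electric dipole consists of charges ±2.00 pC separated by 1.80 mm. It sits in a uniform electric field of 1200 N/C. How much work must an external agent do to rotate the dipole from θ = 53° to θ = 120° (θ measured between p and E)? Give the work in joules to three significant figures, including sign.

Dipole moment p = qd = (2.00×10⁻¹² C)(0.00180 m) = 3.60×10⁻¹⁵ C·m.
W_ext = ΔU = U(θ₂) − U(θ₁) = −pE cosθ₂ − (−pE cosθ₁) = pE(cosθ₁ − cosθ₂).
W = (3.60×10⁻¹⁵)(1200)·(cos53° − cos120°) = (4.320×10⁻¹²)·(+1.1018) = 4.760×10⁻¹² J.

W ≈ 4.76×10⁻¹² J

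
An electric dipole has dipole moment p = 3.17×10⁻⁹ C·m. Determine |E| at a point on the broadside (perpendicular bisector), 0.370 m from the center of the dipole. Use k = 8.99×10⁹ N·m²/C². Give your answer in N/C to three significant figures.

In the equatorial plane E = kp/r³.
E = (8.99×10⁹)(3.17×10⁻⁹) / (0.370)³ = 562.6 N/C.

E ≈ 563 N/C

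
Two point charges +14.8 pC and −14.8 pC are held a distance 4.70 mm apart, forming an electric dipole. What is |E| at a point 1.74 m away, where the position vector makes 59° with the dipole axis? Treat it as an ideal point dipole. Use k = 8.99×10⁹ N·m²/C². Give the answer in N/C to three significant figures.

Dipole moment p = qd = (1.48×10⁻¹¹ C)(0.00470 m) = 6.956×10⁻¹⁴ C·m.
At angle θ the dipole field magnitude is E = (kp/r³)·√(1 + 3cos²θ).
kp/r³ = (8.99×10⁹)(6.956×10⁻¹⁴) / (1.74)³ = 1.187×10⁻⁴ N/C.
√(1 + 3cos²59°) = √(1 + 3·0.2653) = √1.7958 ≈ 1.3401.
E ≈ 1.187×10⁻⁴ × 1.340 = 1.591×10⁻⁴ N/C.

E ≈ 1.59×10⁻⁴ N/C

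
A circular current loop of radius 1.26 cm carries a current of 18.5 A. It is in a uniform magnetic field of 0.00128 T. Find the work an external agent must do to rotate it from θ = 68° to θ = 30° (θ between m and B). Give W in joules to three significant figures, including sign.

Magnetic moment m = IA = Iπa² = (18.5)·π·(0.0126)² = 0.009227 A·m².
W_ext = ΔU = −mB cosθ₂ + mB cosθ₁ = mB(cosθ₁ − cosθ₂).
W = (0.009227)(0.00128)·(cos68° − cos30°) = (1.181×10⁻⁵)·(-0.4914) = -5.804×10⁻⁶ J.

W ≈ -5.80×10⁻⁶ J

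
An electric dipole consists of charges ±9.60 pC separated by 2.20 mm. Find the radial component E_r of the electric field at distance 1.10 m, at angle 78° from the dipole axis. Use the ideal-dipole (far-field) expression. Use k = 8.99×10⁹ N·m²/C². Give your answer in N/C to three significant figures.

Dipole moment p = qd = (9.60×10⁻¹² C)(0.00220 m) = 2.112×10⁻¹⁴ C·m.
For a dipole, E_r = (2kp cosθ)/r³.
kp/r³ = (8.99×10⁹)(2.112×10⁻¹⁴)/(1.10)³ = 1.427×10⁻⁴ N/C.
E_r = 2·1.427×10⁻⁴·cos78° = 5.932×10⁻⁵ N/C.

E_r ≈ 5.93×10⁻⁵ N/C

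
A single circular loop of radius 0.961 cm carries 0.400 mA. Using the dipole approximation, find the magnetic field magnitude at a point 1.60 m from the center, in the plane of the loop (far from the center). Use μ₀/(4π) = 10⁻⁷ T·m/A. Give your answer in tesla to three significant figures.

B ≈ 2.83×10⁻¹⁵ T

Magnetic moment m = IA = Iπa² = (4.00×10⁻⁴)·π·(0.00961)² = 1.161×10⁻⁷ A·m².
In the equatorial plane B = (μ₀/4π)·m/r³ (half the axial value).
B = (10⁻⁷)·(1.161×10⁻⁷) / (1.60)³ = 2.834×10⁻¹⁵ T.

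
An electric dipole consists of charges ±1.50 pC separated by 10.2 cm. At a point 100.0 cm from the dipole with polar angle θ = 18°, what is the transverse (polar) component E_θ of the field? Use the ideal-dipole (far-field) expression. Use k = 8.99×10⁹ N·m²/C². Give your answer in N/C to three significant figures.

E_θ ≈ 4.25×10⁻⁴ N/C

Dipole moment p = qd = (1.50×10⁻¹² C)(0.102 m) = 1.53×10⁻¹³ C·m.
For a dipole, E_θ = (kp sinθ)/r³.
kp/r³ = (8.99×10⁹)(1.53×10⁻¹³)/(1.00)³ = 0.001375 N/C.
E_θ = 0.001375·sin18° = 4.250×10⁻⁴ N/C.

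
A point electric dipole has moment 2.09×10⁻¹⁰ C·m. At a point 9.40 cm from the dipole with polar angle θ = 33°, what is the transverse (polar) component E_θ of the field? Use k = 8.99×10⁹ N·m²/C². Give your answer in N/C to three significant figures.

E_θ ≈ 1230 N/C

For a dipole, E_θ = (kp sinθ)/r³.
kp/r³ = (8.99×10⁹)(2.09×10⁻¹⁰)/(0.0940)³ = 2262 N/C.
E_θ = 2262·sin33° = 1232 N/C.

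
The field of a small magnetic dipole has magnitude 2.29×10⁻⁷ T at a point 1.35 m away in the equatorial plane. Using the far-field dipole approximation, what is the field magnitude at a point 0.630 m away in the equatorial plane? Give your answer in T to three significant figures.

B ≈ 2.25×10⁻⁶ T

Dipole fields scale as 1/r³ in the far field; the geometry is the same at both points.
B₂ = B₁ · (r₁/r₂)³ = 2.29×10⁻⁷ · (1.35/0.630)³.
(r₁/r₂)³ = (2.143)³ = 9.84.
B₂ ≈ 2.253×10⁻⁶ T.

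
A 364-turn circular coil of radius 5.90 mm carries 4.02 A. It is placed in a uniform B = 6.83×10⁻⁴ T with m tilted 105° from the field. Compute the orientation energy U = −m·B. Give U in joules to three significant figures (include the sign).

m = NIA = NIπa² = 364·(4.02)·π·(0.00590)² = 0.160 A·m².
U = −m·B = −mB cosθ.
U = −(0.160)(6.83×10⁻⁴)·cos105° = 2.828×10⁻⁵ J.

U ≈ 2.83×10⁻⁵ J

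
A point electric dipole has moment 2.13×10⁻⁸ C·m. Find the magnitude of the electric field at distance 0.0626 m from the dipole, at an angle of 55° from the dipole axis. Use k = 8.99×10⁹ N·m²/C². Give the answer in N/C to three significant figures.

At angle θ the dipole field magnitude is E = (kp/r³)·√(1 + 3cos²θ).
kp/r³ = (8.99×10⁹)(2.13×10⁻⁸) / (0.0626)³ = 7.806×10⁵ N/C.
√(1 + 3cos²55°) = √(1 + 3·0.3290) = √1.9870 ≈ 1.4096.
E ≈ 7.806×10⁵ × 1.410 = 1.100×10⁶ N/C.

E ≈ 1.10×10⁶ N/C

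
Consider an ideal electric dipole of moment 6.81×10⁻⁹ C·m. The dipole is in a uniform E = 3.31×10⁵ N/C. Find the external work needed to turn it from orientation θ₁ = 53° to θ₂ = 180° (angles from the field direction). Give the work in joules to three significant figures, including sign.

W_ext = ΔU = U(θ₂) − U(θ₁) = −pE cosθ₂ − (−pE cosθ₁) = pE(cosθ₁ − cosθ₂).
W = (6.81×10⁻⁹)(3.31×10⁵)·(cos53° − cos180°) = (0.002254)·(+1.6018) = 0.003611 J.

W ≈ 0.00361 J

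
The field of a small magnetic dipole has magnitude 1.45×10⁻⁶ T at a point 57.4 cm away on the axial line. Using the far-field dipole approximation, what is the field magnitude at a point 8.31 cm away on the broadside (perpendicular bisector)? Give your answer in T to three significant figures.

Dipole fields scale as 1/r³ in the far field.
The axial field is twice the equatorial field at the same r, so the geometry factor is 1/2.
B₂ = B₁ · (1/2) · (r₁/r₂)³ = 1.45×10⁻⁶ · 0.5 · (57.4/8.31)³.
(r₁/r₂)³ = (6.907)³ = 329.6.
B₂ ≈ 2.389×10⁻⁴ T.

B ≈ 2.39×10⁻⁴ T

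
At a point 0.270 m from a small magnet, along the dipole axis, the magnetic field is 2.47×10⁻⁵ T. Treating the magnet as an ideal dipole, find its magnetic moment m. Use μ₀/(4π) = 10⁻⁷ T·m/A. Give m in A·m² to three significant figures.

On axis B = (μ₀/4π)·2m/r³, so m = Br³·4π/(μ₀·2).
m = (2.47×10⁻⁵)·(0.270)³ / (2·10⁻⁷) = 2.431 A·m².

m ≈ 2.43 A·m²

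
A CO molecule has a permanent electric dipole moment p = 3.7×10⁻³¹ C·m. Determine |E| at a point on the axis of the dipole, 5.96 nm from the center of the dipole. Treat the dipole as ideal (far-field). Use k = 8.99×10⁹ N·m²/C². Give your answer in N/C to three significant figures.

E ≈ 3.14×10⁴ N/C

On the dipole axis E = 2kp/r³.
E = 2·(8.99×10⁹)(3.70×10⁻³¹) / (5.96×10⁻⁹)³ = 3.142×10⁴ N/C.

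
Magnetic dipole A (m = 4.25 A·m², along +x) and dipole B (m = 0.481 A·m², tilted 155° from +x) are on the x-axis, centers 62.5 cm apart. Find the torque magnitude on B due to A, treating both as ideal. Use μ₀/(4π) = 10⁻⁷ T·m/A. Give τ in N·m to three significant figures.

Dipole B is on the axis of dipole A, so B₁ there is axial: B₁ = (μ₀/4π)·2m₁/r³ along +x.
B₁ = 2(10⁻⁷)(4.25)/(0.625)³ = 3.482×10⁻⁶ T.
τ = m₂ B₁ sinθ.
τ = (0.481)(3.482×10⁻⁶)·sin155° = 7.077×10⁻⁷ N·m.

τ ≈ 7.08×10⁻⁷ N·m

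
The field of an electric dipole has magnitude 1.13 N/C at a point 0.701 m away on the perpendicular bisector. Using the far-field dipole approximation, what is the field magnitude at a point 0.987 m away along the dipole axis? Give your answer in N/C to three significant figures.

E ≈ 0.810 N/C

Dipole fields scale as 1/r³ in the far field.
The axial field is twice the equatorial field at the same r, so the geometry factor is 2/1.
E₂ = E₁ · (2/1) · (r₁/r₂)³ = 1.13 · 2 · (0.701/0.987)³.
(r₁/r₂)³ = (0.7102)³ = 0.3583.
E₂ ≈ 0.8097 N/C.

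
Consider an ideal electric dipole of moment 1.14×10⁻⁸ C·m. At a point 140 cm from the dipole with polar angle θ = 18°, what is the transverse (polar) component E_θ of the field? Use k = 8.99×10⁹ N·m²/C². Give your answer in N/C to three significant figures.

E_θ ≈ 11.5 N/C

For a dipole, E_θ = (kp sinθ)/r³.
kp/r³ = (8.99×10⁹)(1.14×10⁻⁸)/(1.40)³ = 37.35 N/C.
E_θ = 37.35·sin18° = 11.54 N/C.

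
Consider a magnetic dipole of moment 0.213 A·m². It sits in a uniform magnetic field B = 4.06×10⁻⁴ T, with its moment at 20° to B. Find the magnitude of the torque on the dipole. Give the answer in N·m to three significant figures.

Torque on a magnetic dipole: τ = mB sinθ.
τ = (0.213)(4.06×10⁻⁴)·sin20° = 2.958×10⁻⁵ N·m.

τ ≈ 2.96×10⁻⁵ N·m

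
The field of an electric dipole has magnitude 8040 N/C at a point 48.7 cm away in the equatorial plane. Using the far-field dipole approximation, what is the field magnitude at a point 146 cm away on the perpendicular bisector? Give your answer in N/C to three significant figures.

E ≈ 298 N/C

Dipole fields scale as 1/r³ in the far field; the geometry is the same at both points.
E₂ = E₁ · (r₁/r₂)³ = 8040 · (48.7/146)³.
(r₁/r₂)³ = (0.3336)³ = 0.03711.
E₂ ≈ 298.4 N/C.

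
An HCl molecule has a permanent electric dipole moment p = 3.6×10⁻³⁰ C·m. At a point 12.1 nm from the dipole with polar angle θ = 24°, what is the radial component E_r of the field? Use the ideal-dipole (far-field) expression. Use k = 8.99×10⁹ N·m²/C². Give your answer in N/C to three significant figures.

E_r ≈ 3.34×10⁴ N/C

For a dipole, E_r = (2kp cosθ)/r³.
kp/r³ = (8.99×10⁹)(3.60×10⁻³⁰)/(1.21×10⁻⁸)³ = 1.827×10⁴ N/C.
E_r = 2·1.827×10⁴·cos24° = 3.338×10⁴ N/C.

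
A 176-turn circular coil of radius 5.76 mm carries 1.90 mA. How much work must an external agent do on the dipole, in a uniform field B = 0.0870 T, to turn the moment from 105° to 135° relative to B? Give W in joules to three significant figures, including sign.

W ≈ 1.36×10⁻⁶ J

m = NIA = NIπa² = 176·(0.00190)·π·(0.00576)² = 3.485×10⁻⁵ A·m².
W_ext = ΔU = −mB cosθ₂ + mB cosθ₁ = mB(cosθ₁ − cosθ₂).
W = (3.485×10⁻⁵)(0.0870)·(cos105° − cos135°) = (3.032×10⁻⁶)·(+0.4483) = 1.359×10⁻⁶ J.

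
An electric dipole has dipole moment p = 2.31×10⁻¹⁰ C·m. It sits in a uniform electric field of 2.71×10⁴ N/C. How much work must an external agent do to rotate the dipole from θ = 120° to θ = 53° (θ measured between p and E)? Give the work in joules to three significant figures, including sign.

W_ext = ΔU = U(θ₂) − U(θ₁) = −pE cosθ₂ − (−pE cosθ₁) = pE(cosθ₁ − cosθ₂).
W = (2.31×10⁻¹⁰)(2.71×10⁴)·(cos120° − cos53°) = (6.260×10⁻⁶)·(-1.1018) = -6.897×10⁻⁶ J.

W ≈ -6.90×10⁻⁶ J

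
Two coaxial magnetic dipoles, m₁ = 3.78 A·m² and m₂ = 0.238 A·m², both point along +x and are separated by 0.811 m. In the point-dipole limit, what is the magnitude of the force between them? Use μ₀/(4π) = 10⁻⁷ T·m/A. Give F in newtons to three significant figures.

F ≈ 1.25×10⁻⁶ N

On-axis B of dipole 1: B = (μ₀/4π)·2m₁/r³. Force on dipole 2: F = m₂·dB/dr.
dB/dr = −(μ₀/4π)·6m₁/r⁴, so |F| = (μ₀/4π)·6m₁m₂/r⁴.
F = 6(10⁻⁷)(3.78)(0.238)/(0.811)⁴ = 1.248×10⁻⁶ N.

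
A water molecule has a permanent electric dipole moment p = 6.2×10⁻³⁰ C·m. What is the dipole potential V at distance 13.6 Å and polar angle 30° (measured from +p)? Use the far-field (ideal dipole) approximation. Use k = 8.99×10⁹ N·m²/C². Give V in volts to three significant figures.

The dipole potential is V = kp cosθ / r².
V = (8.99×10⁹)(6.20×10⁻³⁰)·cos30° / (1.36×10⁻⁹)² = 0.02610 V.

V ≈ 0.0261 V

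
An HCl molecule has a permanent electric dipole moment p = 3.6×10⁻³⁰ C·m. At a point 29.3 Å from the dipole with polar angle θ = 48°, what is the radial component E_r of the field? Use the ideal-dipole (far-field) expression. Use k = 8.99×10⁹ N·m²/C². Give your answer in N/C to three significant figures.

E_r ≈ 1.72×10⁶ N/C

For a dipole, E_r = (2kp cosθ)/r³.
kp/r³ = (8.99×10⁹)(3.60×10⁻³⁰)/(2.93×10⁻⁹)³ = 1.287×10⁶ N/C.
E_r = 2·1.287×10⁶·cos48° = 1.722×10⁶ N/C.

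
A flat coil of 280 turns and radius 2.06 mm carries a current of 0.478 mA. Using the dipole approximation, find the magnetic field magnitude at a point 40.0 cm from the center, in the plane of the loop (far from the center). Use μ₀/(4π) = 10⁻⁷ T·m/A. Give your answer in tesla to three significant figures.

B ≈ 2.79×10⁻¹² T

m = NIA = NIπa² = 280·(4.78×10⁻⁴)·π·(0.00206)² = 1.784×10⁻⁶ A·m².
In the equatorial plane B = (μ₀/4π)·m/r³ (half the axial value).
B = (10⁻⁷)·(1.784×10⁻⁶) / (0.400)³ = 2.787×10⁻¹² T.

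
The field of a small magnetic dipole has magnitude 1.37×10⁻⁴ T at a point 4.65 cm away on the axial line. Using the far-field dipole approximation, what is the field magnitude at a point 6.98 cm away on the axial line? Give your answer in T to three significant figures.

B ≈ 4.05×10⁻⁵ T

Dipole fields scale as 1/r³ in the far field; the geometry is the same at both points.
B₂ = B₁ · (r₁/r₂)³ = 1.37×10⁻⁴ · (4.65/6.98)³.
(r₁/r₂)³ = (0.6662)³ = 0.2957.
B₂ ≈ 4.051×10⁻⁵ T.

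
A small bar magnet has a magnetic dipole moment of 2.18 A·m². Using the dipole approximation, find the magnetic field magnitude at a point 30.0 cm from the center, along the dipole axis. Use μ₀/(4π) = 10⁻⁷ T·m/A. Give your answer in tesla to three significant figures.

On axis B = (μ₀/4π)·2m/r³.
B = 2·(10⁻⁷)·(2.18) / (0.300)³ = 1.615×10⁻⁵ T.

B ≈ 1.61×10⁻⁵ T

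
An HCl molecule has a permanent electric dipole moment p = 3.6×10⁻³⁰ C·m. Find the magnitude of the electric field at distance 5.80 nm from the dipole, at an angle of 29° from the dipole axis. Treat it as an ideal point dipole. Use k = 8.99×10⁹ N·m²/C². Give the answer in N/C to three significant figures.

At angle θ the dipole field magnitude is E = (kp/r³)·√(1 + 3cos²θ).
kp/r³ = (8.99×10⁹)(3.60×10⁻³⁰) / (5.80×10⁻⁹)³ = 1.659×10⁵ N/C.
√(1 + 3cos²29°) = √(1 + 3·0.7650) = √3.2949 ≈ 1.8152.
E ≈ 1.659×10⁵ × 1.815 = 3.011×10⁵ N/C.

E ≈ 3.01×10⁵ N/C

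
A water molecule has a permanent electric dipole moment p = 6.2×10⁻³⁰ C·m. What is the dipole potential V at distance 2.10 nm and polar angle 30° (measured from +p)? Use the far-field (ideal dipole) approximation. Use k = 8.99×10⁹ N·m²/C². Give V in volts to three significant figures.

V ≈ 0.0109 V

The dipole potential is V = kp cosθ / r².
V = (8.99×10⁹)(6.20×10⁻³⁰)·cos30° / (2.10×10⁻⁹)² = 0.01095 V.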